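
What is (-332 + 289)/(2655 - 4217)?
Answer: 43/1562 ≈ 0.027529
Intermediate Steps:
(-332 + 289)/(2655 - 4217) = -43/(-1562) = -43*(-1/1562) = 43/1562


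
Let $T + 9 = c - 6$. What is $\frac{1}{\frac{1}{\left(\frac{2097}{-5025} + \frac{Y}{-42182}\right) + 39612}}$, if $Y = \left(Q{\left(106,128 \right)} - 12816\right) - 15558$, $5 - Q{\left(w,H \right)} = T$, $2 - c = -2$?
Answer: $\frac{1399398966316}{35327425} \approx 39612.0$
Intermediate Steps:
$c = 4$ ($c = 2 - -2 = 2 + 2 = 4$)
$T = -11$ ($T = -9 + \left(4 - 6\right) = -9 - 2 = -11$)
$Q{\left(w,H \right)} = 16$ ($Q{\left(w,H \right)} = 5 - -11 = 5 + 11 = 16$)
$Y = -28358$ ($Y = \left(16 - 12816\right) - 15558 = -12800 - 15558 = -28358$)
$\frac{1}{\frac{1}{\left(\frac{2097}{-5025} + \frac{Y}{-42182}\right) + 39612}} = \frac{1}{\frac{1}{\left(\frac{2097}{-5025} - \frac{28358}{-42182}\right) + 39612}} = \frac{1}{\frac{1}{\left(2097 \left(- \frac{1}{5025}\right) - - \frac{14179}{21091}\right) + 39612}} = \frac{1}{\frac{1}{\left(- \frac{699}{1675} + \frac{14179}{21091}\right) + 39612}} = \frac{1}{\frac{1}{\frac{9007216}{35327425} + 39612}} = \frac{1}{\frac{1}{\frac{1399398966316}{35327425}}} = \frac{1}{\frac{35327425}{1399398966316}} = \frac{1399398966316}{35327425}$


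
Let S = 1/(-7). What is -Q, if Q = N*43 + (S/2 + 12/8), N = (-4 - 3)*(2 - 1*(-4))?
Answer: 12632/7 ≈ 1804.6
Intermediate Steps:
S = -⅐ ≈ -0.14286
N = -42 (N = -7*(2 + 4) = -7*6 = -42)
Q = -12632/7 (Q = -42*43 + (-⅐/2 + 12/8) = -1806 + (-⅐*½ + 12*(⅛)) = -1806 + (-1/14 + 3/2) = -1806 + 10/7 = -12632/7 ≈ -1804.6)
-Q = -1*(-12632/7) = 12632/7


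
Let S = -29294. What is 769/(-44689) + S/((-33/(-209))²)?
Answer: -472592170247/402201 ≈ -1.1750e+6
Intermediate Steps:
769/(-44689) + S/((-33/(-209))²) = 769/(-44689) - 29294/((-33/(-209))²) = 769*(-1/44689) - 29294/((-33*(-1/209))²) = -769/44689 - 29294/((3/19)²) = -769/44689 - 29294/9/361 = -769/44689 - 29294*361/9 = -769/44689 - 10575134/9 = -472592170247/402201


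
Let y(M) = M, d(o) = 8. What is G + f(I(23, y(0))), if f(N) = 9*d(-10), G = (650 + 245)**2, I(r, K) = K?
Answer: 801097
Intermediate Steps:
G = 801025 (G = 895**2 = 801025)
f(N) = 72 (f(N) = 9*8 = 72)
G + f(I(23, y(0))) = 801025 + 72 = 801097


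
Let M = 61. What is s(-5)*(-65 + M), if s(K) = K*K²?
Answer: 500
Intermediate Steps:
s(K) = K³
s(-5)*(-65 + M) = (-5)³*(-65 + 61) = -125*(-4) = 500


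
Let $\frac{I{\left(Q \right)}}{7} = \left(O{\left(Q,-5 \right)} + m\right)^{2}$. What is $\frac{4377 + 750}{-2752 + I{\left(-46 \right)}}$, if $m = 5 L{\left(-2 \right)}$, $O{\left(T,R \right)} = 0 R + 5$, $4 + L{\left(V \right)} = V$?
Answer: $\frac{1709}{541} \approx 3.159$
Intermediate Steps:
$L{\left(V \right)} = -4 + V$
$O{\left(T,R \right)} = 5$ ($O{\left(T,R \right)} = 0 + 5 = 5$)
$m = -30$ ($m = 5 \left(-4 - 2\right) = 5 \left(-6\right) = -30$)
$I{\left(Q \right)} = 4375$ ($I{\left(Q \right)} = 7 \left(5 - 30\right)^{2} = 7 \left(-25\right)^{2} = 7 \cdot 625 = 4375$)
$\frac{4377 + 750}{-2752 + I{\left(-46 \right)}} = \frac{4377 + 750}{-2752 + 4375} = \frac{5127}{1623} = 5127 \cdot \frac{1}{1623} = \frac{1709}{541}$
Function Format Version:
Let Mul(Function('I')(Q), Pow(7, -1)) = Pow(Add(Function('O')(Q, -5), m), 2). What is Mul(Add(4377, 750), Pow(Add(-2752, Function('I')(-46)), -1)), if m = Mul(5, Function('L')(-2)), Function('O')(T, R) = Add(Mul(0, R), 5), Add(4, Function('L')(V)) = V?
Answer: Rational(1709, 541) ≈ 3.1590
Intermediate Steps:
Function('L')(V) = Add(-4, V)
Function('O')(T, R) = 5 (Function('O')(T, R) = Add(0, 5) = 5)
m = -30 (m = Mul(5, Add(-4, -2)) = Mul(5, -6) = -30)
Function('I')(Q) = 4375 (Function('I')(Q) = Mul(7, Pow(Add(5, -30), 2)) = Mul(7, Pow(-25, 2)) = Mul(7, 625) = 4375)
Mul(Add(4377, 750), Pow(Add(-2752, Function('I')(-46)), -1)) = Mul(Add(4377, 750), Pow(Add(-2752, 4375), -1)) = Mul(5127, Pow(1623, -1)) = Mul(5127, Rational(1, 1623)) = Rational(1709, 541)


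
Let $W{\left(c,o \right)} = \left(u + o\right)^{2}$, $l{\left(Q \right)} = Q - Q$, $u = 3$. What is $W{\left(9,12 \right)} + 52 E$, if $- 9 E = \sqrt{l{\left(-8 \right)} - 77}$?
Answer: $225 - \frac{52 i \sqrt{77}}{9} \approx 225.0 - 50.7 i$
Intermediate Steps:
$l{\left(Q \right)} = 0$
$W{\left(c,o \right)} = \left(3 + o\right)^{2}$
$E = - \frac{i \sqrt{77}}{9}$ ($E = - \frac{\sqrt{0 - 77}}{9} = - \frac{\sqrt{-77}}{9} = - \frac{i \sqrt{77}}{9} \approx - 0.975 i$)
$W{\left(9,12 \right)} + 52 E = \left(3 + 12\right)^{2} + 52 \left(- \frac{i \sqrt{77}}{9}\right) = 15^{2} - \frac{52 i \sqrt{77}}{9} = 225 - \frac{52 i \sqrt{77}}{9}$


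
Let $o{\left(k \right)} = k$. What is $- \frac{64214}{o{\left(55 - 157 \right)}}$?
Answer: $\frac{32107}{51} \approx 629.55$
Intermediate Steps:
$- \frac{64214}{o{\left(55 - 157 \right)}} = - \frac{64214}{55 - 157} = - \frac{64214}{-102} = \left(-64214\right) \left(- \frac{1}{102}\right) = \frac{32107}{51}$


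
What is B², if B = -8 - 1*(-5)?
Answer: 9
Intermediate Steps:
B = -3 (B = -8 + 5 = -3)
B² = (-3)² = 9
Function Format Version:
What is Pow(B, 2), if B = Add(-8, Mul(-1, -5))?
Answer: 9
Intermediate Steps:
B = -3 (B = Add(-8, 5) = -3)
Pow(B, 2) = Pow(-3, 2) = 9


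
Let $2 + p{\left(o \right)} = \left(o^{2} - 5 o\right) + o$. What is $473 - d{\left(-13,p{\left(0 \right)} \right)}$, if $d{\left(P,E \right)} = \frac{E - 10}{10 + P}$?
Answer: $469$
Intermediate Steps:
$p{\left(o \right)} = -2 + o^{2} - 4 o$ ($p{\left(o \right)} = -2 + \left(\left(o^{2} - 5 o\right) + o\right) = -2 + \left(o^{2} - 4 o\right) = -2 + o^{2} - 4 o$)
$d{\left(P,E \right)} = \frac{-10 + E}{10 + P}$
$473 - d{\left(-13,p{\left(0 \right)} \right)} = 473 - \frac{-10 - \left(2 - 0^{2}\right)}{10 - 13} = 473 - \frac{-10 + \left(-2 + 0 + 0\right)}{-3} = 473 - - \frac{-10 - 2}{3} = 473 - \left(- \frac{1}{3}\right) \left(-12\right) = 473 - 4 = 469$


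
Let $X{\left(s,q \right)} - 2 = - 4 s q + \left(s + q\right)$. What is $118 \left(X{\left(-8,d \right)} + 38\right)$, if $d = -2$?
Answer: $-4012$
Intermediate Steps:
$X{\left(s,q \right)} = 2 + q + s - 4 q s$ ($X{\left(s,q \right)} = 2 + \left(- 4 s q + \left(s + q\right)\right) = 2 - \left(- q - s + 4 q s\right) = 2 + \left(q + s - 4 q s\right) = 2 + q + s - 4 q s$)
$118 \left(X{\left(-8,d \right)} + 38\right) = 118 \left(\left(2 - 2 - 8 - \left(-8\right) \left(-8\right)\right) + 38\right) = 118 \left(\left(2 - 2 - 8 - 64\right) + 38\right) = 118 \left(-72 + 38\right) = 118 \left(-34\right) = -4012$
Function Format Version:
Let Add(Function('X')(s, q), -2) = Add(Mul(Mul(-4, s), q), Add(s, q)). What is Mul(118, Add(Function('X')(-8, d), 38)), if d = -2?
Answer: -4012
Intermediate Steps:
Function('X')(s, q) = Add(2, q, s, Mul(-4, q, s)) (Function('X')(s, q) = Add(2, Add(Mul(Mul(-4, s), q), Add(s, q))) = Add(2, Add(Mul(-4, q, s), Add(q, s))) = Add(2, Add(q, s, Mul(-4, q, s))) = Add(2, q, s, Mul(-4, q, s)))
Mul(118, Add(Function('X')(-8, d), 38)) = Mul(118, Add(Add(2, -2, -8, Mul(-4, -2, -8)), 38)) = Mul(118, Add(Add(2, -2, -8, -64), 38)) = Mul(118, Add(-72, 38)) = Mul(118, -34) = -4012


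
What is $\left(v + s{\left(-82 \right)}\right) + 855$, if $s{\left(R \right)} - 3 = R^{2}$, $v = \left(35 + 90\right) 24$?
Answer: $10582$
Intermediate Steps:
$v = 3000$ ($v = 125 \cdot 24 = 3000$)
$s{\left(R \right)} = 3 + R^{2}$
$\left(v + s{\left(-82 \right)}\right) + 855 = \left(3000 + \left(3 + \left(-82\right)^{2}\right)\right) + 855 = \left(3000 + \left(3 + 6724\right)\right) + 855 = \left(3000 + 6727\right) + 855 = 9727 + 855 = 10582$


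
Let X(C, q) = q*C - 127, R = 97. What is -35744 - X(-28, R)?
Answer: -32901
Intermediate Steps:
X(C, q) = -127 + C*q (X(C, q) = C*q - 127 = -127 + C*q)
-35744 - X(-28, R) = -35744 - (-127 - 28*97) = -35744 - (-127 - 2716) = -35744 - 1*(-2843) = -35744 + 2843 = -32901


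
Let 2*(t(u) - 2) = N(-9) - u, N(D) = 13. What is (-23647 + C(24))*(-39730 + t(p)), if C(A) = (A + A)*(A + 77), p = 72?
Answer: 1494802485/2 ≈ 7.4740e+8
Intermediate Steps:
C(A) = 2*A*(77 + A) (C(A) = (2*A)*(77 + A) = 2*A*(77 + A))
t(u) = 17/2 - u/2 (t(u) = 2 + (13 - u)/2 = 2 + (13/2 - u/2) = 17/2 - u/2)
(-23647 + C(24))*(-39730 + t(p)) = (-23647 + 2*24*(77 + 24))*(-39730 + (17/2 - ½*72)) = (-23647 + 2*24*101)*(-39730 + (17/2 - 36)) = (-23647 + 4848)*(-39730 - 55/2) = -18799*(-79515/2) = 1494802485/2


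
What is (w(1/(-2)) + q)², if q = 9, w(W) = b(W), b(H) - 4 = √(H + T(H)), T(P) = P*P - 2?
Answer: 667/4 + 39*I ≈ 166.75 + 39.0*I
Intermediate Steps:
T(P) = -2 + P² (T(P) = P² - 2 = -2 + P²)
b(H) = 4 + √(-2 + H + H²) (b(H) = 4 + √(H + (-2 + H²)) = 4 + √(-2 + H + H²))
w(W) = 4 + √(-2 + W + W²)
(w(1/(-2)) + q)² = ((4 + √(-2 + 1/(-2) + (1/(-2))²)) + 9)² = ((4 + √(-2 - ½ + (-½)²)) + 9)² = ((4 + √(-2 - ½ + ¼)) + 9)² = ((4 + √(-9/4)) + 9)² = ((4 + 3*I/2) + 9)² = (13 + 3*I/2)²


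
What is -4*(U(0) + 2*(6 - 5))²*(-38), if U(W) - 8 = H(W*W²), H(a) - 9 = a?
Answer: 54872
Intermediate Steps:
H(a) = 9 + a
U(W) = 17 + W³ (U(W) = 8 + (9 + W*W²) = 8 + (9 + W³) = 17 + W³)
-4*(U(0) + 2*(6 - 5))²*(-38) = -4*((17 + 0³) + 2*(6 - 5))²*(-38) = -4*((17 + 0) + 2*1)²*(-38) = -4*(17 + 2)²*(-38) = -4*19²*(-38) = -4*361*(-38) = -1444*(-38) = 54872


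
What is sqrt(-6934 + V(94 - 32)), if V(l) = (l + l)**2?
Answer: 3*sqrt(938) ≈ 91.880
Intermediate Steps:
V(l) = 4*l**2 (V(l) = (2*l)**2 = 4*l**2)
sqrt(-6934 + V(94 - 32)) = sqrt(-6934 + 4*(94 - 32)**2) = sqrt(-6934 + 4*62**2) = sqrt(-6934 + 4*3844) = sqrt(-6934 + 15376) = sqrt(8442) = 3*sqrt(938)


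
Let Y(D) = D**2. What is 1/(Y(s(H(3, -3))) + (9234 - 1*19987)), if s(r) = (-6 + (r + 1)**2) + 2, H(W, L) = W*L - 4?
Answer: 1/8847 ≈ 0.00011303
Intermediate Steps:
H(W, L) = -4 + L*W (H(W, L) = L*W - 4 = -4 + L*W)
s(r) = -4 + (1 + r)**2 (s(r) = (-6 + (1 + r)**2) + 2 = -4 + (1 + r)**2)
1/(Y(s(H(3, -3))) + (9234 - 1*19987)) = 1/((-4 + (1 + (-4 - 3*3))**2)**2 + (9234 - 1*19987)) = 1/((-4 + (1 + (-4 - 9))**2)**2 + (9234 - 19987)) = 1/((-4 + (1 - 13)**2)**2 - 10753) = 1/((-4 + (-12)**2)**2 - 10753) = 1/((-4 + 144)**2 - 10753) = 1/(140**2 - 10753) = 1/(19600 - 10753) = 1/8847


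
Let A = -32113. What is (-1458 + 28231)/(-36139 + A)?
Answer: -26773/68252 ≈ -0.39227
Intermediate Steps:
(-1458 + 28231)/(-36139 + A) = (-1458 + 28231)/(-36139 - 32113) = 26773/(-68252) = 26773*(-1/68252) = -26773/68252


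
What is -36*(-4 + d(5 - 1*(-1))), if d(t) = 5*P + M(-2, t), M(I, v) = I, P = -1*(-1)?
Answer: 36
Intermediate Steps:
P = 1
d(t) = 3 (d(t) = 5*1 - 2 = 5 - 2 = 3)
-36*(-4 + d(5 - 1*(-1))) = -36*(-4 + 3) = -36*(-1) = 36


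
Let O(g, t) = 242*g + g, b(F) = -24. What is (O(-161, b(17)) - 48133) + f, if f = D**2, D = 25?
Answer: -86631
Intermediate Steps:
O(g, t) = 243*g
f = 625 (f = 25**2 = 625)
(O(-161, b(17)) - 48133) + f = (243*(-161) - 48133) + 625 = (-39123 - 48133) + 625 = -87256 + 625 = -86631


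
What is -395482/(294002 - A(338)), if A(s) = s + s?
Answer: -197741/146663 ≈ -1.3483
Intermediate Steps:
A(s) = 2*s
-395482/(294002 - A(338)) = -395482/(294002 - 2*338) = -395482/(294002 - 1*676) = -395482/(294002 - 676) = -395482/293326 = -395482*1/293326 = -197741/146663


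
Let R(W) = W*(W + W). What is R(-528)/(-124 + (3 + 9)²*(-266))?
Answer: -139392/9607 ≈ -14.509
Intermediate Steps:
R(W) = 2*W² (R(W) = W*(2*W) = 2*W²)
R(-528)/(-124 + (3 + 9)²*(-266)) = (2*(-528)²)/(-124 + (3 + 9)²*(-266)) = (2*278784)/(-124 + 12²*(-266)) = 557568/(-124 + 144*(-266)) = 557568/(-124 - 38304) = 557568/(-38428) = 557568*(-1/38428) = -139392/9607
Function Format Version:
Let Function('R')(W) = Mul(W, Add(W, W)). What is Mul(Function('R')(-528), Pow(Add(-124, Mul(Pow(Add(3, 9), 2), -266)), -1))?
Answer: Rational(-139392, 9607) ≈ -14.509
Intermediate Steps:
Function('R')(W) = Mul(2, Pow(W, 2)) (Function('R')(W) = Mul(W, Mul(2, W)) = Mul(2, Pow(W, 2)))
Mul(Function('R')(-528), Pow(Add(-124, Mul(Pow(Add(3, 9), 2), -266)), -1)) = Mul(Mul(2, Pow(-528, 2)), Pow(Add(-124, Mul(Pow(Add(3, 9), 2), -266)), -1)) = Mul(Mul(2, 278784), Pow(Add(-124, Mul(Pow(12, 2), -266)), -1)) = Mul(557568, Pow(Add(-124, Mul(144, -266)), -1)) = Mul(557568, Pow(Add(-124, -38304), -1)) = Mul(557568, Pow(-38428, -1)) = Mul(557568, Rational(-1, 38428)) = Rational(-139392, 9607)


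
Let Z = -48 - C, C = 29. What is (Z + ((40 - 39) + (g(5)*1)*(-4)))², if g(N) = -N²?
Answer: 576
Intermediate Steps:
Z = -77 (Z = -48 - 1*29 = -48 - 29 = -77)
(Z + ((40 - 39) + (g(5)*1)*(-4)))² = (-77 + ((40 - 39) + (-1*5²*1)*(-4)))² = (-77 + (1 + (-1*25*1)*(-4)))² = (-77 + (1 - 25*1*(-4)))² = (-77 + (1 - 25*(-4)))² = (-77 + (1 + 100))² = (-77 + 101)² = 24² = 576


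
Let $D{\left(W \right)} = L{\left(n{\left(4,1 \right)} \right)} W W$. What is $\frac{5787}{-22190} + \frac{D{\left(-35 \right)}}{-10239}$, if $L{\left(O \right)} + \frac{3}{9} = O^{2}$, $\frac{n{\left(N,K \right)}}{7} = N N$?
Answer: $- \frac{1023091824529}{681610230} \approx -1501.0$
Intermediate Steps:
$n{\left(N,K \right)} = 7 N^{2}$ ($n{\left(N,K \right)} = 7 N N = 7 N^{2}$)
$L{\left(O \right)} = - \frac{1}{3} + O^{2}$
$D{\left(W \right)} = \frac{37631 W^{2}}{3}$ ($D{\left(W \right)} = \left(- \frac{1}{3} + \left(7 \cdot 4^{2}\right)^{2}\right) W W = \left(- \frac{1}{3} + \left(7 \cdot 16\right)^{2}\right) W W = \left(- \frac{1}{3} + 112^{2}\right) W W = \left(- \frac{1}{3} + 12544\right) W W = \frac{37631 W}{3} W = \frac{37631 W^{2}}{3}$)
$\frac{5787}{-22190} + \frac{D{\left(-35 \right)}}{-10239} = \frac{5787}{-22190} + \frac{\frac{37631}{3} \left(-35\right)^{2}}{-10239} = 5787 \left(- \frac{1}{22190}\right) + \frac{37631}{3} \cdot 1225 \left(- \frac{1}{10239}\right) = - \frac{5787}{22190} + \frac{46097975}{3} \left(- \frac{1}{10239}\right) = - \frac{5787}{22190} - \frac{46097975}{30717} = - \frac{1023091824529}{681610230}$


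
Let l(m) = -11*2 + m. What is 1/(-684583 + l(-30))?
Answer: -1/684635 ≈ -1.4606e-6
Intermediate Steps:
l(m) = -22 + m
1/(-684583 + l(-30)) = 1/(-684583 + (-22 - 30)) = 1/(-684583 - 52) = 1/(-684635) = -1/684635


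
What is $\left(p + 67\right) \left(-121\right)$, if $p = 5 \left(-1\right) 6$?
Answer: $-4477$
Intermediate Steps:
$p = -30$ ($p = \left(-5\right) 6 = -30$)
$\left(p + 67\right) \left(-121\right) = \left(-30 + 67\right) \left(-121\right) = 37 \left(-121\right) = -4477$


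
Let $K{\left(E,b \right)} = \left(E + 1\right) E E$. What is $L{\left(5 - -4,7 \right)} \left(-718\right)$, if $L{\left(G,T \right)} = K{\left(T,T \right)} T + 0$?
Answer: $-1970192$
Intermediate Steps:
$K{\left(E,b \right)} = E^{2} \left(1 + E\right)$ ($K{\left(E,b \right)} = \left(1 + E\right) E E = E \left(1 + E\right) E = E^{2} \left(1 + E\right)$)
$L{\left(G,T \right)} = T^{3} \left(1 + T\right)$ ($L{\left(G,T \right)} = T^{2} \left(1 + T\right) T + 0 = T^{3} \left(1 + T\right) + 0 = T^{3} \left(1 + T\right)$)
$L{\left(5 - -4,7 \right)} \left(-718\right) = 7^{3} \left(1 + 7\right) \left(-718\right) = 343 \cdot 8 \left(-718\right) = 2744 \left(-718\right) = -1970192$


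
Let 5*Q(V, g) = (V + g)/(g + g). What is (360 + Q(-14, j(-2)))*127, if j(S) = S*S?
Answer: 182753/4 ≈ 45688.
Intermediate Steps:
j(S) = S²
Q(V, g) = (V + g)/(10*g) (Q(V, g) = ((V + g)/(g + g))/5 = ((V + g)/((2*g)))/5 = ((V + g)*(1/(2*g)))/5 = ((V + g)/(2*g))/5 = (V + g)/(10*g))
(360 + Q(-14, j(-2)))*127 = (360 + (-14 + (-2)²)/(10*((-2)²)))*127 = (360 + (⅒)*(-14 + 4)/4)*127 = (360 + (⅒)*(¼)*(-10))*127 = (360 - ¼)*127 = (1439/4)*127 = 182753/4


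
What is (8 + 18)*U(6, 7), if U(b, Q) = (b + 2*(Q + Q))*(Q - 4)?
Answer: 2652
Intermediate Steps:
U(b, Q) = (-4 + Q)*(b + 4*Q) (U(b, Q) = (b + 2*(2*Q))*(-4 + Q) = (b + 4*Q)*(-4 + Q) = (-4 + Q)*(b + 4*Q))
(8 + 18)*U(6, 7) = (8 + 18)*(-16*7 - 4*6 + 4*7² + 7*6) = 26*(-112 - 24 + 4*49 + 42) = 26*(-112 - 24 + 196 + 42) = 26*102 = 2652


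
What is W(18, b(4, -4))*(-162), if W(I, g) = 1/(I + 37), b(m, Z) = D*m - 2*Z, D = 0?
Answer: -162/55 ≈ -2.9455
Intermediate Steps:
b(m, Z) = -2*Z (b(m, Z) = 0*m - 2*Z = 0 - 2*Z = -2*Z)
W(I, g) = 1/(37 + I)
W(18, b(4, -4))*(-162) = -162/(37 + 18) = -162/55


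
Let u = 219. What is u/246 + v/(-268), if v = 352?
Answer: -2325/5494 ≈ -0.42319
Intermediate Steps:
u/246 + v/(-268) = 219/246 + 352/(-268) = 219*(1/246) + 352*(-1/268) = 73/82 - 88/67 = -2325/5494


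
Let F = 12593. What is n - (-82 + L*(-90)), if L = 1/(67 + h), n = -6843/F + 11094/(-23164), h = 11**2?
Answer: 279193821790/3427524961 ≈ 81.456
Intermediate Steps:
h = 121
n = -149108997/145852126 (n = -6843/12593 + 11094/(-23164) = -6843*1/12593 + 11094*(-1/23164) = -6843/12593 - 5547/11582 = -149108997/145852126 ≈ -1.0223)
L = 1/188 (L = 1/(67 + 121) = 1/188 ≈ 0.0053191)
n - (-82 + L*(-90)) = -149108997/145852126 - (-82 + (1/188)*(-90)) = -149108997/145852126 - (-82 - 45/94) = -149108997/145852126 - 1*(-7753/94) = -149108997/145852126 + 7753/94 = 279193821790/3427524961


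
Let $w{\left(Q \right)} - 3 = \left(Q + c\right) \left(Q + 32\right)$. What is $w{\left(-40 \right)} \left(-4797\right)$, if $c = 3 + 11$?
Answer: $-1012167$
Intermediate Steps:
$c = 14$
$w{\left(Q \right)} = 3 + \left(14 + Q\right) \left(32 + Q\right)$ ($w{\left(Q \right)} = 3 + \left(Q + 14\right) \left(Q + 32\right) = 3 + \left(14 + Q\right) \left(32 + Q\right)$)
$w{\left(-40 \right)} \left(-4797\right) = \left(451 + \left(-40\right)^{2} + 46 \left(-40\right)\right) \left(-4797\right) = \left(451 + 1600 - 1840\right) \left(-4797\right) = 211 \left(-4797\right) = -1012167$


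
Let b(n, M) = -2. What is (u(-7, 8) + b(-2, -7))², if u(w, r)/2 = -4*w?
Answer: 2916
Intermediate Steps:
u(w, r) = -8*w (u(w, r) = 2*(-4*w) = -8*w)
(u(-7, 8) + b(-2, -7))² = (-8*(-7) - 2)² = (56 - 2)² = 54² = 2916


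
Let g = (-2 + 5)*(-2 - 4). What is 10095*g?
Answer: -181710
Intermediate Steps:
g = -18 (g = 3*(-6) = -18)
10095*g = 10095*(-18) = -181710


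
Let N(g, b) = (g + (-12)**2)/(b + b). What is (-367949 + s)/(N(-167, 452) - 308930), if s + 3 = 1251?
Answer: 331497704/279272743 ≈ 1.1870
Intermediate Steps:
s = 1248 (s = -3 + 1251 = 1248)
N(g, b) = (144 + g)/(2*b) (N(g, b) = (g + 144)/((2*b)) = (144 + g)*(1/(2*b)) = (144 + g)/(2*b))
(-367949 + s)/(N(-167, 452) - 308930) = (-367949 + 1248)/((1/2)*(144 - 167)/452 - 308930) = -366701/((1/2)*(1/452)*(-23) - 308930) = -366701/(-23/904 - 308930) = -366701/(-279272743/904) = -366701*(-904/279272743) = 331497704/279272743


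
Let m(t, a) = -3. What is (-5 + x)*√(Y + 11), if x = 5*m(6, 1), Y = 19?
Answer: -20*√30 ≈ -109.54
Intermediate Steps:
x = -15 (x = 5*(-3) = -15)
(-5 + x)*√(Y + 11) = (-5 - 15)*√(19 + 11) = -20*√30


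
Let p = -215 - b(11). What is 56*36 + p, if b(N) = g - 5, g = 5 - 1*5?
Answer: 1806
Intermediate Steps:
g = 0 (g = 5 - 5 = 0)
b(N) = -5 (b(N) = 0 - 5 = -5)
p = -210 (p = -215 - 1*(-5) = -215 + 5 = -210)
56*36 + p = 56*36 - 210 = 2016 - 210 = 1806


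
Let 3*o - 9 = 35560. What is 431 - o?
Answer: -34276/3 ≈ -11425.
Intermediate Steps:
o = 35569/3 (o = 3 + (⅓)*35560 = 3 + 35560/3 = 35569/3 ≈ 11856.)
431 - o = 431 - 1*35569/3 = 431 - 35569/3 = -34276/3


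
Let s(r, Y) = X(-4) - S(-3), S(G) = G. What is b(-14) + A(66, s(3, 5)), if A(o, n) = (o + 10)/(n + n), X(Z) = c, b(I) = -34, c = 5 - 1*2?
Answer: -83/3 ≈ -27.667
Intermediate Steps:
c = 3 (c = 5 - 2 = 3)
X(Z) = 3
s(r, Y) = 6 (s(r, Y) = 3 - 1*(-3) = 3 + 3 = 6)
A(o, n) = (10 + o)/(2*n) (A(o, n) = (10 + o)/((2*n)) = (10 + o)*(1/(2*n)) = (10 + o)/(2*n))
b(-14) + A(66, s(3, 5)) = -34 + (1/2)*(10 + 66)/6 = -34 + (1/2)*(1/6)*76 = -34 + 19/3 = -83/3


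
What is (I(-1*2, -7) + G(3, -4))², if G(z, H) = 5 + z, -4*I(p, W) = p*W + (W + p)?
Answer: 729/16 ≈ 45.563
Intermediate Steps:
I(p, W) = -W/4 - p/4 - W*p/4 (I(p, W) = -(p*W + (W + p))/4 = -(W*p + (W + p))/4 = -(W + p + W*p)/4 = -W/4 - p/4 - W*p/4)
(I(-1*2, -7) + G(3, -4))² = ((-¼*(-7) - (-1)*2/4 - ¼*(-7)*(-1*2)) + (5 + 3))² = ((7/4 - ¼*(-2) - ¼*(-7)*(-2)) + 8)² = ((7/4 + ½ - 7/2) + 8)² = (-5/4 + 8)² = (27/4)² = 729/16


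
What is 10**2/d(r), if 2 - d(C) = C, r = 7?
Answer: -20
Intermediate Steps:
d(C) = 2 - C
10**2/d(r) = 10**2/(2 - 1*7) = 100/(2 - 7) = 100/(-5) = -1/5*100 = -20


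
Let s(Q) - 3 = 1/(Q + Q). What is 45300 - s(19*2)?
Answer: 3442571/76 ≈ 45297.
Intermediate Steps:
s(Q) = 3 + 1/(2*Q) (s(Q) = 3 + 1/(Q + Q) = 3 + 1/(2*Q))
45300 - s(19*2) = 45300 - (3 + 1/(2*((19*2)))) = 45300 - (3 + (½)/38) = 45300 - (3 + (½)*(1/38)) = 45300 - (3 + 1/76) = 45300 - 1*229/76 = 45300 - 229/76 = 3442571/76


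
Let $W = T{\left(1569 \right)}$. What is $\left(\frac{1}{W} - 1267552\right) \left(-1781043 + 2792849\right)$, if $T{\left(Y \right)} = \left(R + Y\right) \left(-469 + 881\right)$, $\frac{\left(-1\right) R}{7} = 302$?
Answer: $- \frac{143988152032756143}{112270} \approx -1.2825 \cdot 10^{12}$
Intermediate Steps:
$R = -2114$ ($R = \left(-7\right) 302 = -2114$)
$T{\left(Y \right)} = -870968 + 412 Y$ ($T{\left(Y \right)} = \left(-2114 + Y\right) \left(-469 + 881\right) = \left(-2114 + Y\right) 412 = -870968 + 412 Y$)
$W = -224540$ ($W = -870968 + 412 \cdot 1569 = -870968 + 646428 = -224540$)
$\left(\frac{1}{W} - 1267552\right) \left(-1781043 + 2792849\right) = \left(\frac{1}{-224540} - 1267552\right) \left(-1781043 + 2792849\right) = \left(- \frac{1}{224540} - 1267552\right) 1011806 = \left(- \frac{284616126081}{224540}\right) 1011806 = - \frac{143988152032756143}{112270}$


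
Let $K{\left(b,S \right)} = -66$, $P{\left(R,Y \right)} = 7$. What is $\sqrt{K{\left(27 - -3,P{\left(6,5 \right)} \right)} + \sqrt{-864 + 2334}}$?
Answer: $\sqrt{-66 + 7 \sqrt{30}} \approx 5.2592 i$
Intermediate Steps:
$\sqrt{K{\left(27 - -3,P{\left(6,5 \right)} \right)} + \sqrt{-864 + 2334}} = \sqrt{-66 + \sqrt{-864 + 2334}} = \sqrt{-66 + \sqrt{1470}} = \sqrt{-66 + 7 \sqrt{30}}$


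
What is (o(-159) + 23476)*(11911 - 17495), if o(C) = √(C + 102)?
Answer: -131089984 - 5584*I*√57 ≈ -1.3109e+8 - 42158.0*I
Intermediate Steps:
o(C) = √(102 + C)
(o(-159) + 23476)*(11911 - 17495) = (√(102 - 159) + 23476)*(11911 - 17495) = (√(-57) + 23476)*(-5584) = (I*√57 + 23476)*(-5584) = (23476 + I*√57)*(-5584) = -131089984 - 5584*I*√57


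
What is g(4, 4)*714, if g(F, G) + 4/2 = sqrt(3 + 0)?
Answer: -1428 + 714*sqrt(3) ≈ -191.32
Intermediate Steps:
g(F, G) = -2 + sqrt(3) (g(F, G) = -2 + sqrt(3 + 0) = -2 + sqrt(3))
g(4, 4)*714 = (-2 + sqrt(3))*714 = -1428 + 714*sqrt(3)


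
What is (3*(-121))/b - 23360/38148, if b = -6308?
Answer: -33376789/60159396 ≈ -0.55481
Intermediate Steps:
(3*(-121))/b - 23360/38148 = (3*(-121))/(-6308) - 23360/38148 = -363*(-1/6308) - 23360*1/38148 = 363/6308 - 5840/9537 = -33376789/60159396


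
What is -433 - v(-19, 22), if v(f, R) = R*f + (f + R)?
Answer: -18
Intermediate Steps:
v(f, R) = R + f + R*f (v(f, R) = R*f + (R + f) = R + f + R*f)
-433 - v(-19, 22) = -433 - (22 - 19 + 22*(-19)) = -433 - (22 - 19 - 418) = -433 - 1*(-415) = -433 + 415 = -18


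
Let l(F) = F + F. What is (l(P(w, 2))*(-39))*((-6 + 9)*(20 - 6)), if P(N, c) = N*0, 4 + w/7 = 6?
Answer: 0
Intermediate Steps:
w = 14 (w = -28 + 7*6 = -28 + 42 = 14)
P(N, c) = 0
l(F) = 2*F
(l(P(w, 2))*(-39))*((-6 + 9)*(20 - 6)) = ((2*0)*(-39))*((-6 + 9)*(20 - 6)) = (0*(-39))*(3*14) = 0*42 = 0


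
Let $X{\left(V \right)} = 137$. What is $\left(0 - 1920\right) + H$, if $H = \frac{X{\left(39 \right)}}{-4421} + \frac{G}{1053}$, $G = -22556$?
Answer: $- \frac{9038065297}{4655313} \approx -1941.5$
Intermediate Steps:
$H = - \frac{99864337}{4655313}$ ($H = \frac{137}{-4421} - \frac{22556}{1053} = 137 \left(- \frac{1}{4421}\right) - \frac{22556}{1053} = - \frac{137}{4421} - \frac{22556}{1053} = - \frac{99864337}{4655313} \approx -21.452$)
$\left(0 - 1920\right) + H = \left(0 - 1920\right) - \frac{99864337}{4655313} = -1920 - \frac{99864337}{4655313} = - \frac{9038065297}{4655313}$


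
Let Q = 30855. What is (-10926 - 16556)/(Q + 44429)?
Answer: -13741/37642 ≈ -0.36504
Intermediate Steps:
(-10926 - 16556)/(Q + 44429) = (-10926 - 16556)/(30855 + 44429) = -27482/75284 = -27482*1/75284 = -13741/37642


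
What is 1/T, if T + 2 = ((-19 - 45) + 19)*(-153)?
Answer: 1/6883 ≈ 0.00014529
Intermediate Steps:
T = 6883 (T = -2 + ((-19 - 45) + 19)*(-153) = -2 + (-64 + 19)*(-153) = -2 - 45*(-153) = -2 + 6885 = 6883)
1/T = 1/6883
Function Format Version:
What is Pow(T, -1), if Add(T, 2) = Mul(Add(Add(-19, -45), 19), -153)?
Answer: Rational(1, 6883) ≈ 0.00014529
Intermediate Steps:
T = 6883 (T = Add(-2, Mul(Add(Add(-19, -45), 19), -153)) = Add(-2, Mul(Add(-64, 19), -153)) = Add(-2, Mul(-45, -153)) = Add(-2, 6885) = 6883)
Pow(T, -1) = Pow(6883, -1) = Rational(1, 6883)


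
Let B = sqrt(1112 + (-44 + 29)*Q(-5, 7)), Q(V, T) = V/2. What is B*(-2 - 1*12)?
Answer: -77*sqrt(38) ≈ -474.66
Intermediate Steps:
Q(V, T) = V/2 (Q(V, T) = V*(1/2) = V/2)
B = 11*sqrt(38)/2 (B = sqrt(1112 + (-44 + 29)*((1/2)*(-5))) = sqrt(1112 - 15*(-5/2)) = sqrt(1112 + 75/2) = sqrt(2299/2) = 11*sqrt(38)/2 ≈ 33.904)
B*(-2 - 1*12) = (11*sqrt(38)/2)*(-2 - 1*12) = (11*sqrt(38)/2)*(-2 - 12) = (11*sqrt(38)/2)*(-14) = -77*sqrt(38)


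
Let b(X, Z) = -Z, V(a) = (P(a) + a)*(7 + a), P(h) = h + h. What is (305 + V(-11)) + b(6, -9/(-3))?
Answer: 434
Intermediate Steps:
P(h) = 2*h
V(a) = 3*a*(7 + a) (V(a) = (2*a + a)*(7 + a) = (3*a)*(7 + a) = 3*a*(7 + a))
(305 + V(-11)) + b(6, -9/(-3)) = (305 + 3*(-11)*(7 - 11)) - (-9)/(-3) = (305 + 3*(-11)*(-4)) - (-9)*(-1)/3 = (305 + 132) - 1*3 = 437 - 3 = 434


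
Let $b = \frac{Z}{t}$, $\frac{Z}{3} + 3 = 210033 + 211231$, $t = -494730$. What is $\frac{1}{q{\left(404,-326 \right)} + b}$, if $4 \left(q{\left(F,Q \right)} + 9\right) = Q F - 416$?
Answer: $- \frac{164910}{5448882751} \approx -3.0265 \cdot 10^{-5}$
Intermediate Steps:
$q{\left(F,Q \right)} = -113 + \frac{F Q}{4}$ ($q{\left(F,Q \right)} = -9 + \frac{Q F - 416}{4} = -9 + \frac{F Q - 416}{4} = -9 + \frac{-416 + F Q}{4} = -9 + \left(-104 + \frac{F Q}{4}\right) = -113 + \frac{F Q}{4}$)
$Z = 1263783$ ($Z = -9 + 3 \left(210033 + 211231\right) = -9 + 3 \cdot 421264 = -9 + 1263792 = 1263783$)
$b = - \frac{421261}{164910}$ ($b = \frac{1263783}{-494730} = 1263783 \left(- \frac{1}{494730}\right) = - \frac{421261}{164910} \approx -2.5545$)
$\frac{1}{q{\left(404,-326 \right)} + b} = \frac{1}{\left(-113 + \frac{1}{4} \cdot 404 \left(-326\right)\right) - \frac{421261}{164910}} = \frac{1}{\left(-113 - 32926\right) - \frac{421261}{164910}} = \frac{1}{-33039 - \frac{421261}{164910}} = \frac{1}{- \frac{5448882751}{164910}} = - \frac{164910}{5448882751}$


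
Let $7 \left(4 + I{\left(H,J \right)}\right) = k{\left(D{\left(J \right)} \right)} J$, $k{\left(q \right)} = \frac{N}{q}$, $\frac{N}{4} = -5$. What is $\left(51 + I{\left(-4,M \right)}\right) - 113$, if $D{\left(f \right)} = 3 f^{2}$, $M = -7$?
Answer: $- \frac{9682}{147} \approx -65.864$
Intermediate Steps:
$N = -20$ ($N = 4 \left(-5\right) = -20$)
$k{\left(q \right)} = - \frac{20}{q}$
$I{\left(H,J \right)} = -4 - \frac{20}{21 J}$ ($I{\left(H,J \right)} = -4 + \frac{- \frac{20}{3 J^{2}} J}{7} = -4 + \frac{\left(- \frac{20}{3}\right) \frac{1}{J}}{7} = -4 - \frac{20}{21 J}$)
$\left(51 + I{\left(-4,M \right)}\right) - 113 = \left(51 - \left(4 + \frac{20}{21 \left(-7\right)}\right)\right) - 113 = \left(51 - \frac{568}{147}\right) - 113 = \frac{6929}{147} - 113 = - \frac{9682}{147}$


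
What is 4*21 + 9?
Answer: 93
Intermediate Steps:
4*21 + 9 = 84 + 9 = 93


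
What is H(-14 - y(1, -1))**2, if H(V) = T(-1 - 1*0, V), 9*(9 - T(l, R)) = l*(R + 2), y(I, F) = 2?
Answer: 4489/81 ≈ 55.420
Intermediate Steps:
T(l, R) = 9 - l*(2 + R)/9 (T(l, R) = 9 - l*(R + 2)/9 = 9 - l*(2 + R)/9)
H(V) = 83/9 + V/9 (H(V) = 9 - 2*(-1 - 1*0)/9 - V*(-1 - 1*0)/9 = 9 - 2*(-1 + 0)/9 - V*(-1 + 0)/9 = 9 - 2/9*(-1) - 1/9*V*(-1) = 9 + 2/9 + V/9 = 83/9 + V/9)
H(-14 - y(1, -1))**2 = (83/9 + (-14 - 1*2)/9)**2 = (83/9 + (-14 - 2)/9)**2 = (83/9 + (1/9)*(-16))**2 = (83/9 - 16/9)**2 = (67/9)**2 = 4489/81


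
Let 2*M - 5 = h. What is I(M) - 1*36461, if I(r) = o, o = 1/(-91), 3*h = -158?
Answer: -3317952/91 ≈ -36461.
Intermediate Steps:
h = -158/3 (h = (1/3)*(-158) = -158/3 ≈ -52.667)
M = -143/6 (M = 5/2 + (1/2)*(-158/3) = 5/2 - 79/3 = -143/6 ≈ -23.833)
o = -1/91 ≈ -0.010989
I(r) = -1/91
I(M) - 1*36461 = -1/91 - 1*36461 = -1/91 - 36461 = -3317952/91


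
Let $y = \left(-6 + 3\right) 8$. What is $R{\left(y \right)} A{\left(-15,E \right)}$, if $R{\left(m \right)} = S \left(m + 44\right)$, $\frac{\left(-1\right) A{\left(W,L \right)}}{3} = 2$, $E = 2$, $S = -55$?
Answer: $6600$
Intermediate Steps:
$A{\left(W,L \right)} = -6$ ($A{\left(W,L \right)} = \left(-3\right) 2 = -6$)
$y = -24$ ($y = \left(-3\right) 8 = -24$)
$R{\left(m \right)} = -2420 - 55 m$ ($R{\left(m \right)} = - 55 \left(m + 44\right) = - 55 \left(44 + m\right) = -2420 - 55 m$)
$R{\left(y \right)} A{\left(-15,E \right)} = \left(-2420 - -1320\right) \left(-6\right) = \left(-2420 + 1320\right) \left(-6\right) = \left(-1100\right) \left(-6\right) = 6600$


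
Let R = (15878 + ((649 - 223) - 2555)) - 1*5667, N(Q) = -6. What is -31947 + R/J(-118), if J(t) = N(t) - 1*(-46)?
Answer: -634899/20 ≈ -31745.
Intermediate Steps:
J(t) = 40 (J(t) = -6 - 1*(-46) = -6 + 46 = 40)
R = 8082 (R = (15878 + (426 - 2555)) - 5667 = (15878 - 2129) - 5667 = 13749 - 5667 = 8082)
-31947 + R/J(-118) = -31947 + 8082/40 = -31947 + 8082*(1/40) = -31947 + 4041/20 = -634899/20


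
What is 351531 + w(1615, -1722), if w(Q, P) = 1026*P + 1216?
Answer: -1414025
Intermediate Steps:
w(Q, P) = 1216 + 1026*P
351531 + w(1615, -1722) = 351531 + (1216 + 1026*(-1722)) = 351531 + (1216 - 1766772) = 351531 - 1765556 = -1414025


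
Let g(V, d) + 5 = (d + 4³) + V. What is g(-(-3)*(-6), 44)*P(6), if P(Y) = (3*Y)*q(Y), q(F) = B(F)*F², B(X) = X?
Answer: 330480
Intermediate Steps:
q(F) = F³ (q(F) = F*F² = F³)
g(V, d) = 59 + V + d (g(V, d) = -5 + ((d + 4³) + V) = -5 + ((d + 64) + V) = -5 + ((64 + d) + V) = -5 + (64 + V + d) = 59 + V + d)
P(Y) = 3*Y⁴ (P(Y) = (3*Y)*Y³ = 3*Y⁴)
g(-(-3)*(-6), 44)*P(6) = (59 - (-3)*(-6) + 44)*(3*6⁴) = (59 - 1*18 + 44)*(3*1296) = (59 - 18 + 44)*3888 = 85*3888 = 330480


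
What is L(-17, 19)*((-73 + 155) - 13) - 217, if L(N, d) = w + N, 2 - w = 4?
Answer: -1528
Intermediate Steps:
w = -2 (w = 2 - 1*4 = 2 - 4 = -2)
L(N, d) = -2 + N
L(-17, 19)*((-73 + 155) - 13) - 217 = (-2 - 17)*((-73 + 155) - 13) - 217 = -19*(82 - 13) - 217 = -19*69 - 217 = -1311 - 217 = -1528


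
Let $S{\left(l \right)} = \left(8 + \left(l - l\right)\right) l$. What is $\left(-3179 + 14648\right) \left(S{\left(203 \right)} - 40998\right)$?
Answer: $-451580406$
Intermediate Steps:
$S{\left(l \right)} = 8 l$ ($S{\left(l \right)} = \left(8 + 0\right) l = 8 l$)
$\left(-3179 + 14648\right) \left(S{\left(203 \right)} - 40998\right) = \left(-3179 + 14648\right) \left(8 \cdot 203 - 40998\right) = 11469 \left(1624 - 40998\right) = 11469 \left(-39374\right) = -451580406$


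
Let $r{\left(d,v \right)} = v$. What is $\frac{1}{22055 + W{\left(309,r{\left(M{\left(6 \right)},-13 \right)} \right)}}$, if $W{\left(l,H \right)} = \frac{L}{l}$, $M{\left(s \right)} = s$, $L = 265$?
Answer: $\frac{309}{6815260} \approx 4.5339 \cdot 10^{-5}$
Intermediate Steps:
$W{\left(l,H \right)} = \frac{265}{l}$
$\frac{1}{22055 + W{\left(309,r{\left(M{\left(6 \right)},-13 \right)} \right)}} = \frac{1}{22055 + \frac{265}{309}} = \frac{1}{\frac{6815260}{309}} = \frac{309}{6815260}$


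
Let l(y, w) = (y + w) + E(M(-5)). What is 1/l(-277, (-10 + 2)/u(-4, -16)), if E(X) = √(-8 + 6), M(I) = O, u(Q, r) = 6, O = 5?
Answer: -2505/697243 - 9*I*√2/697243 ≈ -0.0035927 - 1.8255e-5*I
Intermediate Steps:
M(I) = 5
E(X) = I*√2 (E(X) = √(-2) = I*√2)
l(y, w) = w + y + I*√2 (l(y, w) = (y + w) + I*√2 = (w + y) + I*√2 = w + y + I*√2)
1/l(-277, (-10 + 2)/u(-4, -16)) = 1/((-10 + 2)/6 - 277 + I*√2) = 1/(-8*⅙ - 277 + I*√2) = 1/(-4/3 - 277 + I*√2) = 1/(-835/3 + I*√2)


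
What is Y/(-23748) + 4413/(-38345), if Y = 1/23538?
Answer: -2466780649457/21434104358280 ≈ -0.11509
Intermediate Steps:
Y = 1/23538 ≈ 4.2484e-5
Y/(-23748) + 4413/(-38345) = (1/23538)/(-23748) + 4413/(-38345) = (1/23538)*(-1/23748) + 4413*(-1/38345) = -1/558980424 - 4413/38345 = -2466780649457/21434104358280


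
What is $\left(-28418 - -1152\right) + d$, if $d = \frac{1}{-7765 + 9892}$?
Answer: $- \frac{57994781}{2127} \approx -27266.0$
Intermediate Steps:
$d = \frac{1}{2127} \approx 0.00047015$
$\left(-28418 - -1152\right) + d = \left(-28418 - -1152\right) + \frac{1}{2127} = \left(-28418 + 1152\right) + \frac{1}{2127} = -27266 + \frac{1}{2127} = - \frac{57994781}{2127}$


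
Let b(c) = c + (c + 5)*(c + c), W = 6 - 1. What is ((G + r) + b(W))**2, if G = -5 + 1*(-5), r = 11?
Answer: 11236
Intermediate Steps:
W = 5
b(c) = c + 2*c*(5 + c) (b(c) = c + (5 + c)*(2*c) = c + 2*c*(5 + c))
G = -10 (G = -5 - 5 = -10)
((G + r) + b(W))**2 = ((-10 + 11) + 5*(11 + 2*5))**2 = (1 + 5*(11 + 10))**2 = (1 + 5*21)**2 = (1 + 105)**2 = 106**2 = 11236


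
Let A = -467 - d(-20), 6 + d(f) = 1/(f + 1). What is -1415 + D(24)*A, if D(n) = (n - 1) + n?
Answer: -438511/19 ≈ -23080.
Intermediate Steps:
d(f) = -6 + 1/(1 + f) (d(f) = -6 + 1/(f + 1) = -6 + 1/(1 + f))
D(n) = -1 + 2*n (D(n) = (-1 + n) + n = -1 + 2*n)
A = -8758/19 (A = -467 - (-5 - 6*(-20))/(1 - 20) = -467 - (-5 + 120)/(-19) = -467 - (-1)*115/19 = -467 - 1*(-115/19) = -467 + 115/19 = -8758/19 ≈ -460.95)
-1415 + D(24)*A = -1415 + (-1 + 2*24)*(-8758/19) = -1415 + (-1 + 48)*(-8758/19) = -1415 + 47*(-8758/19) = -1415 - 411626/19 = -438511/19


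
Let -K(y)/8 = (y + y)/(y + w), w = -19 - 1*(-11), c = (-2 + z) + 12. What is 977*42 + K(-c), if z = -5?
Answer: 533362/13 ≈ 41028.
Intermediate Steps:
c = 5 (c = (-2 - 5) + 12 = -7 + 12 = 5)
w = -8 (w = -19 + 11 = -8)
K(y) = -16*y/(-8 + y) (K(y) = -8*(y + y)/(y - 8) = -8*2*y/(-8 + y) = -16*y/(-8 + y))
977*42 + K(-c) = 977*42 - 16*(-1*5)/(-8 - 1*5) = 41034 - 16*(-5)/(-8 - 5) = 41034 - 16*(-5)/(-13) = 41034 - 16*(-5)*(-1/13) = 41034 - 80/13 = 533362/13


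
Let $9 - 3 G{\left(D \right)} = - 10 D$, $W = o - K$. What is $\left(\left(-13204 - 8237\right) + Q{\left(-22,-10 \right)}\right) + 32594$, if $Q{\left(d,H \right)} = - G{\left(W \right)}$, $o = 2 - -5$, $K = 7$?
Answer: $11150$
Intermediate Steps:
$o = 7$ ($o = 2 + 5 = 7$)
$W = 0$ ($W = 7 - 7 = 0$)
$G{\left(D \right)} = 3 + \frac{10 D}{3}$ ($G{\left(D \right)} = 3 - \frac{\left(-10\right) D}{3} = 3 + \frac{10 D}{3}$)
$Q{\left(d,H \right)} = -3$ ($Q{\left(d,H \right)} = - (3 + \frac{10}{3} \cdot 0) = - (3 + 0) = \left(-1\right) 3 = -3$)
$\left(\left(-13204 - 8237\right) + Q{\left(-22,-10 \right)}\right) + 32594 = \left(\left(-13204 - 8237\right) - 3\right) + 32594 = \left(-21441 - 3\right) + 32594 = -21444 + 32594 = 11150$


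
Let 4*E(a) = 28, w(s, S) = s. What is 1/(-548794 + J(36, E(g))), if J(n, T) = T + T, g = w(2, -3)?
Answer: -1/548780 ≈ -1.8222e-6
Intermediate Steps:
g = 2
E(a) = 7 (E(a) = (¼)*28 = 7)
J(n, T) = 2*T
1/(-548794 + J(36, E(g))) = 1/(-548794 + 2*7) = 1/(-548794 + 14) = 1/(-548780) = -1/548780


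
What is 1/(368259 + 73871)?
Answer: 1/442130 ≈ 2.2618e-6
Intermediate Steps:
1/(368259 + 73871) = 1/442130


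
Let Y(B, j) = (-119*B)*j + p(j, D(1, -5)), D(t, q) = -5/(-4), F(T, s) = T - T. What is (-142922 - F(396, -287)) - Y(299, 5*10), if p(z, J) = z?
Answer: 1636078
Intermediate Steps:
F(T, s) = 0
D(t, q) = 5/4 (D(t, q) = -5*(-¼) = 5/4)
Y(B, j) = j - 119*B*j (Y(B, j) = (-119*B)*j + j = -119*B*j + j = j - 119*B*j)
(-142922 - F(396, -287)) - Y(299, 5*10) = (-142922 - 1*0) - 5*10*(1 - 119*299) = (-142922 + 0) - 50*(1 - 35581) = -142922 - 50*(-35580) = -142922 - 1*(-1779000) = -142922 + 1779000 = 1636078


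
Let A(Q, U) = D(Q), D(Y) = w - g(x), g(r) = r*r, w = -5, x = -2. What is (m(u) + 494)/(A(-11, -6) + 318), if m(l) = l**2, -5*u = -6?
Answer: 12386/7725 ≈ 1.6034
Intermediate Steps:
u = 6/5 (u = -1/5*(-6) = 6/5 ≈ 1.2000)
g(r) = r**2
D(Y) = -9 (D(Y) = -5 - 1*(-2)**2 = -5 - 1*4 = -5 - 4 = -9)
A(Q, U) = -9
(m(u) + 494)/(A(-11, -6) + 318) = ((6/5)**2 + 494)/(-9 + 318) = (36/25 + 494)/309 = (12386/25)*(1/309) = 12386/7725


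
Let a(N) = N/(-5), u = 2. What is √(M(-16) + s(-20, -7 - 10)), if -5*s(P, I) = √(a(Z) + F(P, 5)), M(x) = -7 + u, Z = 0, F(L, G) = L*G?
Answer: √(-5 - 2*I) ≈ 0.43884 - 2.2787*I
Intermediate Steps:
F(L, G) = G*L
M(x) = -5 (M(x) = -7 + 2 = -5)
a(N) = -N/5 (a(N) = N*(-⅕) = -N/5)
s(P, I) = -√5*√P/5 (s(P, I) = -√(-⅕*0 + 5*P)/5 = -√(0 + 5*P)/5 = -√5*√P/5)
√(M(-16) + s(-20, -7 - 10)) = √(-5 - √5*√(-20)/5) = √(-5 - √5*2*I*√5/5) = √(-5 - 2*I)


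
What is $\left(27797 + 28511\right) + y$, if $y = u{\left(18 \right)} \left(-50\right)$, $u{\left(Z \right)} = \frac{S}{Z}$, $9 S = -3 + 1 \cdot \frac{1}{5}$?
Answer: $\frac{4561018}{81} \approx 56309.0$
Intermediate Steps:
$S = - \frac{14}{45}$ ($S = \frac{-3 + 1 \cdot \frac{1}{5}}{9} = \frac{-3 + \frac{1}{5}}{9} = \frac{1}{9} \left(- \frac{14}{5}\right) = - \frac{14}{45} \approx -0.31111$)
$u{\left(Z \right)} = - \frac{14}{45 Z}$
$y = \frac{70}{81}$ ($y = - \frac{14}{45 \cdot 18} \left(-50\right) = \left(- \frac{14}{45}\right) \frac{1}{18} \left(-50\right) = \left(- \frac{7}{405}\right) \left(-50\right) = \frac{70}{81} \approx 0.8642$)
$\left(27797 + 28511\right) + y = \left(27797 + 28511\right) + \frac{70}{81} = 56308 + \frac{70}{81} = \frac{4561018}{81}$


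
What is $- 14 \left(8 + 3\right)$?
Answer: $-154$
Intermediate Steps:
$- 14 \left(8 + 3\right) = \left(-14\right) 11 = -154$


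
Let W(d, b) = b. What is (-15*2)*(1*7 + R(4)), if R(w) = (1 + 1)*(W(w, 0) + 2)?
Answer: -330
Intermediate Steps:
R(w) = 4 (R(w) = (1 + 1)*(0 + 2) = 2*2 = 4)
(-15*2)*(1*7 + R(4)) = (-15*2)*(1*7 + 4) = -30*(7 + 4) = -30*11 = -330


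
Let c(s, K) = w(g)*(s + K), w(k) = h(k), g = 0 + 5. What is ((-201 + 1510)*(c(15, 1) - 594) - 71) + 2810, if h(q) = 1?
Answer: -753863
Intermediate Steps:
g = 5
w(k) = 1
c(s, K) = K + s (c(s, K) = 1*(s + K) = 1*(K + s) = K + s)
((-201 + 1510)*(c(15, 1) - 594) - 71) + 2810 = ((-201 + 1510)*((1 + 15) - 594) - 71) + 2810 = (1309*(16 - 594) - 71) + 2810 = (1309*(-578) - 71) + 2810 = (-756602 - 71) + 2810 = -756673 + 2810 = -753863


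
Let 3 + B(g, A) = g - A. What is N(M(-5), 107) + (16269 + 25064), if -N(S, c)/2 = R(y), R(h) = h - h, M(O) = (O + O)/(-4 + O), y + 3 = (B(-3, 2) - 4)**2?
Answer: 41333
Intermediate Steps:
B(g, A) = -3 + g - A (B(g, A) = -3 + (g - A) = -3 + g - A)
y = 141 (y = -3 + ((-3 - 3 - 1*2) - 4)**2 = -3 + ((-3 - 3 - 2) - 4)**2 = -3 + (-8 - 4)**2 = -3 + (-12)**2 = -3 + 144 = 141)
M(O) = 2*O/(-4 + O) (M(O) = (2*O)/(-4 + O) = 2*O/(-4 + O))
R(h) = 0
N(S, c) = 0 (N(S, c) = -2*0 = 0)
N(M(-5), 107) + (16269 + 25064) = 0 + (16269 + 25064) = 0 + 41333 = 41333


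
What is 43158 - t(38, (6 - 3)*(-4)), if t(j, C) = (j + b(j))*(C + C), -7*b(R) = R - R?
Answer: 44070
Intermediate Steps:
b(R) = 0 (b(R) = -(R - R)/7 = -⅐*0 = 0)
t(j, C) = 2*C*j (t(j, C) = (j + 0)*(C + C) = j*(2*C) = 2*C*j)
43158 - t(38, (6 - 3)*(-4)) = 43158 - 2*(6 - 3)*(-4)*38 = 43158 - 2*3*(-4)*38 = 43158 - 2*(-12)*38 = 43158 - 1*(-912) = 43158 + 912 = 44070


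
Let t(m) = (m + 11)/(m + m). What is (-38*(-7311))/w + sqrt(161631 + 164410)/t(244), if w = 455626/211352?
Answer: 7549946853664/58092315 ≈ 1.2996e+5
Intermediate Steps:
t(m) = (11 + m)/(2*m) (t(m) = (11 + m)/((2*m)) = (11 + m)*(1/(2*m)) = (11 + m)/(2*m))
w = 227813/105676 (w = 455626*(1/211352) = 227813/105676 ≈ 2.1558)
(-38*(-7311))/w + sqrt(161631 + 164410)/t(244) = (-38*(-7311))/(227813/105676) + sqrt(161631 + 164410)/(((1/2)*(11 + 244)/244)) = 277818*(105676/227813) + sqrt(326041)/(((1/2)*(1/244)*255)) = 29358694968/227813 + 571/(255/488) = 29358694968/227813 + 571*(488/255) = 29358694968/227813 + 278648/255 = 7549946853664/58092315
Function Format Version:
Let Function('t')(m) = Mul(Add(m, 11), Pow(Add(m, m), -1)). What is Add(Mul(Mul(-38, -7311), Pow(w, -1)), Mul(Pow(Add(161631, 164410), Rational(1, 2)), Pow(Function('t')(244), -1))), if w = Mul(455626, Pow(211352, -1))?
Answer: Rational(7549946853664, 58092315) ≈ 1.2996e+5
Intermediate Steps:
Function('t')(m) = Mul(Rational(1, 2), Pow(m, -1), Add(11, m)) (Function('t')(m) = Mul(Add(11, m), Pow(Mul(2, m), -1)) = Mul(Add(11, m), Mul(Rational(1, 2), Pow(m, -1))) = Mul(Rational(1, 2), Pow(m, -1), Add(11, m)))
w = Rational(227813, 105676) (w = Mul(455626, Rational(1, 211352)) = Rational(227813, 105676) ≈ 2.1558)
Add(Mul(Mul(-38, -7311), Pow(w, -1)), Mul(Pow(Add(161631, 164410), Rational(1, 2)), Pow(Function('t')(244), -1))) = Add(Mul(Mul(-38, -7311), Pow(Rational(227813, 105676), -1)), Mul(Pow(Add(161631, 164410), Rational(1, 2)), Pow(Mul(Rational(1, 2), Pow(244, -1), Add(11, 244)), -1))) = Add(Mul(277818, Rational(105676, 227813)), Mul(Pow(326041, Rational(1, 2)), Pow(Mul(Rational(1, 2), Rational(1, 244), 255), -1))) = Add(Rational(29358694968, 227813), Mul(571, Pow(Rational(255, 488), -1))) = Add(Rational(29358694968, 227813), Mul(571, Rational(488, 255))) = Add(Rational(29358694968, 227813), Rational(278648, 255)) = Rational(7549946853664, 58092315)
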